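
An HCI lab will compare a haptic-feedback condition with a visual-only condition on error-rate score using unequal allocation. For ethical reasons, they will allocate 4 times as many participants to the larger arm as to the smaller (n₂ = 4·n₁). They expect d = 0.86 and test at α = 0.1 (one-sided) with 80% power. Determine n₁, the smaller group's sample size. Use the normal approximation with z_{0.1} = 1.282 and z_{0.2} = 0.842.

n₁ = 8

With allocation ratio k = n₂/n₁ = 4, Var(x̄₁−x̄₂) = σ²(1/n₁ + 1/(k·n₁)) = σ²·(k+1)/(k·n₁).
So n₁ = (1 + 1/k)·((z_{α} + z_β)/d)² = 1.250 × (2.124/0.86)².
n₁ = 1.250 × 6.10 = 7.6.
Round up: n₁ = 8, giving n₂ = 4 × 8 = 32.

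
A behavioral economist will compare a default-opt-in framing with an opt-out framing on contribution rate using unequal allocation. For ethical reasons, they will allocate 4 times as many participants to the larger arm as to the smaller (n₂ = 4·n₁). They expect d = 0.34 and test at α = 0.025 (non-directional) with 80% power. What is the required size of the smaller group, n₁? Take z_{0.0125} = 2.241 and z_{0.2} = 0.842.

n₁ = 103

With allocation ratio k = n₂/n₁ = 4, Var(x̄₁−x̄₂) = σ²(1/n₁ + 1/(k·n₁)) = σ²·(k+1)/(k·n₁).
So n₁ = (1 + 1/k)·((z_{α/2} + z_β)/d)² = 1.250 × (3.083/0.34)².
n₁ = 1.250 × 82.22 = 102.8.
Round up: n₁ = 103, giving n₂ = 4 × 103 = 412.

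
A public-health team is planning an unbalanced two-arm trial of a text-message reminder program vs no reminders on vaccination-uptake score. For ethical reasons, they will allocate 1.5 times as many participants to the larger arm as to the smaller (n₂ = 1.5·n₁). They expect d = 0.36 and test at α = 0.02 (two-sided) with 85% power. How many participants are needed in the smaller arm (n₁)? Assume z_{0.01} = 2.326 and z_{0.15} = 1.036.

n₁ = 146

With allocation ratio k = n₂/n₁ = 1.5, Var(x̄₁−x̄₂) = σ²(1/n₁ + 1/(k·n₁)) = σ²·(k+1)/(k·n₁).
So n₁ = (1 + 1/k)·((z_{α/2} + z_β)/d)² = 1.667 × (3.362/0.36)².
n₁ = 1.667 × 87.21 = 145.4.
Round up: n₁ = 146, giving n₂ = 1.5 × 146 = 219.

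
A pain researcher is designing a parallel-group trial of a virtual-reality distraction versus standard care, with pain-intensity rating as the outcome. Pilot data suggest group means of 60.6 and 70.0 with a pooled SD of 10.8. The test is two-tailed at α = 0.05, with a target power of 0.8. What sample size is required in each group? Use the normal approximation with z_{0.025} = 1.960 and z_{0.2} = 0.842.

Cohen's d = |M₁ − M₂| / SD_pooled = |60.6 − 70.0| / 10.8 = 9.4 / 10.8 = 0.870.
For two independent groups with equal n: n = 2·((z_{α/2} + z_β) / d)².
z_{α/2} + z_β = 1.960 + 0.842 = 2.802.
n = 2 × (2.802 / 0.870)² = 2 × 3.221² = 2 × 10.37 = 20.7.
Round up to the next whole participant.

n = 21 per group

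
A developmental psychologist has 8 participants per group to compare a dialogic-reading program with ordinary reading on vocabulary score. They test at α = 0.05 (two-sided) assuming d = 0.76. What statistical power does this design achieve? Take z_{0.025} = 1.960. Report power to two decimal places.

For two equal groups, power = Φ(d·√(n/2) − z_{α/2}).
d·√(n/2) = 0.76 × √(8/2) = 0.76 × 2.000 = 1.520.
z_β = 1.520 − 1.960 = -0.440.
Power = Φ(-0.440) = 0.330.

power ≈ 0.33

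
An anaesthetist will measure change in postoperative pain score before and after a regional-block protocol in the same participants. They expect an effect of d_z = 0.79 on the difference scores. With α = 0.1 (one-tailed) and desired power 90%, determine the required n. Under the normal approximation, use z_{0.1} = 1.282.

For a paired (one-sample on differences) test: n = ((z_{α} + z_β) / d)².
z_{α} + z_β = 1.282 + 1.282 = 2.564.
n = (2.564 / 0.79)² = 3.246² = 10.53.
Round up.

n = 11 pairs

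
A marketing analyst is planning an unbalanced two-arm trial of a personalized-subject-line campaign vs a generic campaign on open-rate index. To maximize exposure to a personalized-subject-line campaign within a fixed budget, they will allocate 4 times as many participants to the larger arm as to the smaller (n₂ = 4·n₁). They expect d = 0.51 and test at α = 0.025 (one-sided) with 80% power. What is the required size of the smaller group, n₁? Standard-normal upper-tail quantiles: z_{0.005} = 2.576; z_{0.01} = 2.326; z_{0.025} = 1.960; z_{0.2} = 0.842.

With allocation ratio k = n₂/n₁ = 4, Var(x̄₁−x̄₂) = σ²(1/n₁ + 1/(k·n₁)) = σ²·(k+1)/(k·n₁).
So n₁ = (1 + 1/k)·((z_{α} + z_β)/d)² = 1.250 × (2.802/0.51)².
n₁ = 1.250 × 30.19 = 37.7.
Round up: n₁ = 38, giving n₂ = 4 × 38 = 152.

n₁ = 38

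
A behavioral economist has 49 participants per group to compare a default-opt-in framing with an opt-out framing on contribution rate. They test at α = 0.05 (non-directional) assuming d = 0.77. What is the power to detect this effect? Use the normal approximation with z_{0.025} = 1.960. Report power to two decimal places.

power ≈ 0.97

For two equal groups, power = Φ(d·√(n/2) − z_{α/2}).
d·√(n/2) = 0.77 × √(49/2) = 0.77 × 4.950 = 3.811.
z_β = 3.811 − 1.960 = 1.851.
Power = Φ(1.851) = 0.968.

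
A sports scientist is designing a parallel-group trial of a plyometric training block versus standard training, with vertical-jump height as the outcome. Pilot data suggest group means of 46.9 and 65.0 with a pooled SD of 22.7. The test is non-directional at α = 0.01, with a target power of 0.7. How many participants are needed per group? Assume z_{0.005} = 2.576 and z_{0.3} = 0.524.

n = 31 per group

Cohen's d = |M₁ − M₂| / SD_pooled = |46.9 − 65.0| / 22.7 = 18.1 / 22.7 = 0.797.
For two independent groups with equal n: n = 2·((z_{α/2} + z_β) / d)².
z_{α/2} + z_β = 2.576 + 0.524 = 3.100.
n = 2 × (3.100 / 0.797)² = 2 × 3.890² = 2 × 15.13 = 30.3.
Round up to the next whole participant.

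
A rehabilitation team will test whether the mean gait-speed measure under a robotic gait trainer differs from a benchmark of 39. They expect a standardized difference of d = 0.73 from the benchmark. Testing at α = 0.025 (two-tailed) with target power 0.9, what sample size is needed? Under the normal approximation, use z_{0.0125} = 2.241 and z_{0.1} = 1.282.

For a one-sample test: n = ((z_{α/2} + z_β) / d)².
z_{α/2} + z_β = 2.241 + 1.282 = 3.523.
n = (3.523 / 0.73)² = 4.826² = 23.29.
Round up.

n = 24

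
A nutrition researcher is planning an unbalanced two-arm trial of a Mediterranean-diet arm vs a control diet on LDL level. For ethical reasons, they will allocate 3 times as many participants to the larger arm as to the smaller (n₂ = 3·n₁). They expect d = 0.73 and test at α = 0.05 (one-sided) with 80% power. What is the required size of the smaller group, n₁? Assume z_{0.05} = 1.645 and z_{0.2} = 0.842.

With allocation ratio k = n₂/n₁ = 3, Var(x̄₁−x̄₂) = σ²(1/n₁ + 1/(k·n₁)) = σ²·(k+1)/(k·n₁).
So n₁ = (1 + 1/k)·((z_{α} + z_β)/d)² = 1.333 × (2.487/0.73)².
n₁ = 1.333 × 11.61 = 15.5.
Round up: n₁ = 16, giving n₂ = 3 × 16 = 48.

n₁ = 16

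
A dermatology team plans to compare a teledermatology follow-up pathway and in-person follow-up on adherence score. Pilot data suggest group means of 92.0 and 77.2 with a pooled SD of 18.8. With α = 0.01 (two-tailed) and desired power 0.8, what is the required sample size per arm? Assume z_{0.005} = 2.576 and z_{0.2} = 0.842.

Cohen's d = |M₁ − M₂| / SD_pooled = |92.0 − 77.2| / 18.8 = 14.8 / 18.8 = 0.787.
For two independent groups with equal n: n = 2·((z_{α/2} + z_β) / d)².
z_{α/2} + z_β = 2.576 + 0.842 = 3.418.
n = 2 × (3.418 / 0.787)² = 2 × 4.343² = 2 × 18.86 = 37.7.
Round up to the next whole participant.

n = 38 per group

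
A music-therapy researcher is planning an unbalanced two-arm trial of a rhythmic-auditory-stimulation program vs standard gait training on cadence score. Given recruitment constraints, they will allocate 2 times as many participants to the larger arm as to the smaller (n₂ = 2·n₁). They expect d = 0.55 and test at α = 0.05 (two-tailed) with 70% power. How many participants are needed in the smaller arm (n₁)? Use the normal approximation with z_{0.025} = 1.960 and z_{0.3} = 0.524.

n₁ = 31

With allocation ratio k = n₂/n₁ = 2, Var(x̄₁−x̄₂) = σ²(1/n₁ + 1/(k·n₁)) = σ²·(k+1)/(k·n₁).
So n₁ = (1 + 1/k)·((z_{α/2} + z_β)/d)² = 1.500 × (2.484/0.55)².
n₁ = 1.500 × 20.40 = 30.6.
Round up: n₁ = 31, giving n₂ = 2 × 31 = 62.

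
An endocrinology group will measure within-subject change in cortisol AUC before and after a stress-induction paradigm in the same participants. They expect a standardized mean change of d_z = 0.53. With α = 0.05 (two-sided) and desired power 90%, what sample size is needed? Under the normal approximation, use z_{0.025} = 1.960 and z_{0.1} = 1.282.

n = 38 pairs

For a paired (one-sample on differences) test: n = ((z_{α/2} + z_β) / d)².
z_{α/2} + z_β = 1.960 + 1.282 = 3.242.
n = (3.242 / 0.53)² = 6.117² = 37.42.
Round up.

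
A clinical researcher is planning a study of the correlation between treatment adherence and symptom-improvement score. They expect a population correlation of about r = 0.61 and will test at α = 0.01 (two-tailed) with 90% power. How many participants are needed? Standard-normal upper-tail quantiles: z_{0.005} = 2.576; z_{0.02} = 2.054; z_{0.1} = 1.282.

Fisher's z: C = ½·ln((1+r)/(1−r)) = ½·ln(4.1282) = 0.7089.
n = ((z_{α/2} + z_β)/C)² + 3.
(2.576 + 1.282) / 0.7089 = 3.858 / 0.7089 = 5.442.
n = 5.442² + 3 = 29.62 + 3 = 32.6.
Round up.

n = 33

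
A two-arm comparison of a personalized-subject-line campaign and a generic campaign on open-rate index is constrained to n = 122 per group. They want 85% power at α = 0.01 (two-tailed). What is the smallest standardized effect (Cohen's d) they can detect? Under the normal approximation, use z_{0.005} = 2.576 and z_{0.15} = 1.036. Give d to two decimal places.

For two independent groups of n = 122 each: d_min = (z_{α/2} + z_β)·√(2/n).
z-sum = 2.576 + 1.036 = 3.612.
d_min = 3.612 × √(2/122) = 3.612 × 0.1280 = 0.462.

d_min ≈ 0.46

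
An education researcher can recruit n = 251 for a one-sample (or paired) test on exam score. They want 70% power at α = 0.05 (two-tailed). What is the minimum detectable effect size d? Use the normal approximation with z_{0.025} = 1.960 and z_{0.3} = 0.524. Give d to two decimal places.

d_min ≈ 0.16

For a single sample (or paired design) of n = 251: d_min = (z_{α/2} + z_β)/√n.
z-sum = 1.960 + 0.524 = 2.484.
d_min = 2.484 / √251 = 2.484 / 15.843 = 0.157.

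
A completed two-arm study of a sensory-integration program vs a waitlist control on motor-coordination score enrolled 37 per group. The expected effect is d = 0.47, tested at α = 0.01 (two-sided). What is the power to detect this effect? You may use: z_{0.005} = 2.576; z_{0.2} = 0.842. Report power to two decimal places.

power ≈ 0.29

For two equal groups, power = Φ(d·√(n/2) − z_{α/2}).
d·√(n/2) = 0.47 × √(37/2) = 0.47 × 4.301 = 2.022.
z_β = 2.022 − 2.576 = -0.554.
Power = Φ(-0.554) = 0.290.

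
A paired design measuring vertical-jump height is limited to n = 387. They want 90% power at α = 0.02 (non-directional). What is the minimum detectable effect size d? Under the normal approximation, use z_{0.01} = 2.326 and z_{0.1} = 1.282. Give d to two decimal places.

For a single sample (or paired design) of n = 387: d_min = (z_{α/2} + z_β)/√n.
z-sum = 2.326 + 1.282 = 3.608.
d_min = 3.608 / √387 = 3.608 / 19.672 = 0.183.

d_min ≈ 0.18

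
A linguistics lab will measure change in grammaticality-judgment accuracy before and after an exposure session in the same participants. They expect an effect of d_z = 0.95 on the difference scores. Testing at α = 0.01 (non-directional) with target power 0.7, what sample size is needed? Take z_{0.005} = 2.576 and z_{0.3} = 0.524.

For a paired (one-sample on differences) test: n = ((z_{α/2} + z_β) / d)².
z_{α/2} + z_β = 2.576 + 0.524 = 3.100.
n = (3.100 / 0.95)² = 3.263² = 10.65.
Round up.

n = 11 pairs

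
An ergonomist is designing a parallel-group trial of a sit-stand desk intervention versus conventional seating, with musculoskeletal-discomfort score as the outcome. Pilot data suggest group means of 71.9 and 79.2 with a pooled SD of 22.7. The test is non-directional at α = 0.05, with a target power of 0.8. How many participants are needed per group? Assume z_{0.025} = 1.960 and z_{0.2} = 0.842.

Cohen's d = |M₁ − M₂| / SD_pooled = |71.9 − 79.2| / 22.7 = 7.3 / 22.7 = 0.322.
For two independent groups with equal n: n = 2·((z_{α/2} + z_β) / d)².
z_{α/2} + z_β = 1.960 + 0.842 = 2.802.
n = 2 × (2.802 / 0.322)² = 2 × 8.702² = 2 × 75.72 = 151.4.
Round up to the next whole participant.

n = 152 per group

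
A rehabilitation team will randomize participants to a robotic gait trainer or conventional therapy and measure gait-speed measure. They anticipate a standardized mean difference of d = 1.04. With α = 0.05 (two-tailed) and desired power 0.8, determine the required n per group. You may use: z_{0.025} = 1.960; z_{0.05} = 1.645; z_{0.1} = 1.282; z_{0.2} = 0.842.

For two independent groups with equal n: n = 2·((z_{α/2} + z_β) / d)².
z_{α/2} + z_β = 1.960 + 0.842 = 2.802.
n = 2 × (2.802 / 1.04)² = 2 × 2.694² = 2 × 7.26 = 14.5.
Round up to the next whole participant.

n = 15 per group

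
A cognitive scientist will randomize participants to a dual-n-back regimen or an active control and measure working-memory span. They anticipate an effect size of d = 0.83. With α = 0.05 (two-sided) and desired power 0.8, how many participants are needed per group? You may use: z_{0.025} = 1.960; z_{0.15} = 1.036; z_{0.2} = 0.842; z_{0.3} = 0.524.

n = 23 per group

For two independent groups with equal n: n = 2·((z_{α/2} + z_β) / d)².
z_{α/2} + z_β = 1.960 + 0.842 = 2.802.
n = 2 × (2.802 / 0.83)² = 2 × 3.376² = 2 × 11.40 = 22.8.
Round up to the next whole participant.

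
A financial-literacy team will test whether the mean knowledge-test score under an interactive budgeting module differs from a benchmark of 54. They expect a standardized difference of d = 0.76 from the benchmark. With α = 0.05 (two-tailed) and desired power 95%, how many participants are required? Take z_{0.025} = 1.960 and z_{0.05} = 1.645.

n = 23

For a one-sample test: n = ((z_{α/2} + z_β) / d)².
z_{α/2} + z_β = 1.960 + 1.645 = 3.605.
n = (3.605 / 0.76)² = 4.743² = 22.50.
Round up.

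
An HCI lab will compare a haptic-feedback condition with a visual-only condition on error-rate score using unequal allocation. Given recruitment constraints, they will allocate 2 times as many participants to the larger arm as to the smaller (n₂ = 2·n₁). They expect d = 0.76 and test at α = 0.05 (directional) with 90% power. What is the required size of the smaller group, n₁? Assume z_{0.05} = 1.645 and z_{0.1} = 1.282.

With allocation ratio k = n₂/n₁ = 2, Var(x̄₁−x̄₂) = σ²(1/n₁ + 1/(k·n₁)) = σ²·(k+1)/(k·n₁).
So n₁ = (1 + 1/k)·((z_{α} + z_β)/d)² = 1.500 × (2.927/0.76)².
n₁ = 1.500 × 14.83 = 22.2.
Round up: n₁ = 23, giving n₂ = 2 × 23 = 46.

n₁ = 23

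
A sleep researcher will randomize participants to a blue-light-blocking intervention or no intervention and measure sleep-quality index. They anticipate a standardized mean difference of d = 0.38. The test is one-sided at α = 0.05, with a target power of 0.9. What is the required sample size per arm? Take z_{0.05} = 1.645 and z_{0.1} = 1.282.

n = 119 per group

For two independent groups with equal n: n = 2·((z_{α} + z_β) / d)².
z_{α} + z_β = 1.645 + 1.282 = 2.927.
n = 2 × (2.927 / 0.38)² = 2 × 7.703² = 2 × 59.33 = 118.7.
Round up to the next whole participant.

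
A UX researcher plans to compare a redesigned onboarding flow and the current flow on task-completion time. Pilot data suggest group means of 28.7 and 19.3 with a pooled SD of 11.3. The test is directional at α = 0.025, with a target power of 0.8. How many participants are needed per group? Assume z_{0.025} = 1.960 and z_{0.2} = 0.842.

n = 23 per group

Cohen's d = |M₁ − M₂| / SD_pooled = |28.7 − 19.3| / 11.3 = 9.4 / 11.3 = 0.832.
For two independent groups with equal n: n = 2·((z_{α} + z_β) / d)².
z_{α} + z_β = 1.960 + 0.842 = 2.802.
n = 2 × (2.802 / 0.832)² = 2 × 3.368² = 2 × 11.34 = 22.7.
Round up to the next whole participant.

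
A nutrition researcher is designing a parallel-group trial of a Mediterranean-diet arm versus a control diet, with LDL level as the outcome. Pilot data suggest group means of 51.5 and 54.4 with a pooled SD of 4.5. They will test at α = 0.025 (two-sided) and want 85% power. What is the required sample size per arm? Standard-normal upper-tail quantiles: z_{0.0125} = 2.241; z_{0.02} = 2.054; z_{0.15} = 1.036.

Cohen's d = |M₁ − M₂| / SD_pooled = |51.5 − 54.4| / 4.5 = 2.9 / 4.5 = 0.644.
For two independent groups with equal n: n = 2·((z_{α/2} + z_β) / d)².
z_{α/2} + z_β = 2.241 + 1.036 = 3.277.
n = 2 × (3.277 / 0.644)² = 2 × 5.089² = 2 × 25.89 = 51.8.
Round up to the next whole participant.

n = 52 per group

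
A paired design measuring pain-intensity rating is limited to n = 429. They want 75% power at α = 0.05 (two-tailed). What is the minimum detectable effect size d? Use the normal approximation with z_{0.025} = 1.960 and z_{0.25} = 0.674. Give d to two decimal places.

For a single sample (or paired design) of n = 429: d_min = (z_{α/2} + z_β)/√n.
z-sum = 1.960 + 0.674 = 2.634.
d_min = 2.634 / √429 = 2.634 / 20.712 = 0.127.

d_min ≈ 0.13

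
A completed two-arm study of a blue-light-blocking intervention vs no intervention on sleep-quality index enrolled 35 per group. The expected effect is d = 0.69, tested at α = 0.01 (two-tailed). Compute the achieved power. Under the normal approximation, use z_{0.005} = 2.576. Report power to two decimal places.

For two equal groups, power = Φ(d·√(n/2) − z_{α/2}).
d·√(n/2) = 0.69 × √(35/2) = 0.69 × 4.183 = 2.886.
z_β = 2.886 − 2.576 = 0.310.
Power = Φ(0.310) = 0.622.

power ≈ 0.62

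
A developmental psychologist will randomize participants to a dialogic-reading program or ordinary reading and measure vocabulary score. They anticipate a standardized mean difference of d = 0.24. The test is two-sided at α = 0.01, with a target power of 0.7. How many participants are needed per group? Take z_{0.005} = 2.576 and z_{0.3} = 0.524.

n = 334 per group

For two independent groups with equal n: n = 2·((z_{α/2} + z_β) / d)².
z_{α/2} + z_β = 2.576 + 0.524 = 3.100.
n = 2 × (3.100 / 0.24)² = 2 × 12.917² = 2 × 166.84 = 333.7.
Round up to the next whole participant.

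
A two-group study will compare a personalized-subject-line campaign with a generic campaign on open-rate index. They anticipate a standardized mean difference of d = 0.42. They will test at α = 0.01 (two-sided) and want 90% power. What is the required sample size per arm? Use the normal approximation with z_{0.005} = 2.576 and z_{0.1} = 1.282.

n = 169 per group

For two independent groups with equal n: n = 2·((z_{α/2} + z_β) / d)².
z_{α/2} + z_β = 2.576 + 1.282 = 3.858.
n = 2 × (3.858 / 0.42)² = 2 × 9.186² = 2 × 84.38 = 168.8.
Round up to the next whole participant.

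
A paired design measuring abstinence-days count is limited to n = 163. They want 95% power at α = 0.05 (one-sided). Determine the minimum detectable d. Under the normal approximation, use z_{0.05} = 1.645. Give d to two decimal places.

For a single sample (or paired design) of n = 163: d_min = (z_{α} + z_β)/√n.
z-sum = 1.645 + 1.645 = 3.290.
d_min = 3.290 / √163 = 3.290 / 12.767 = 0.258.

d_min ≈ 0.26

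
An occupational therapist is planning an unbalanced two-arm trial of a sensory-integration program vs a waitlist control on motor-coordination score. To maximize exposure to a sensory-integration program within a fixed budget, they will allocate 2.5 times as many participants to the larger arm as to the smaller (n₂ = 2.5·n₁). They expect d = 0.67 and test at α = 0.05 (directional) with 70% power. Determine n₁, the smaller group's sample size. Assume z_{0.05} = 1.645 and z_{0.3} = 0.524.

With allocation ratio k = n₂/n₁ = 2.5, Var(x̄₁−x̄₂) = σ²(1/n₁ + 1/(k·n₁)) = σ²·(k+1)/(k·n₁).
So n₁ = (1 + 1/k)·((z_{α} + z_β)/d)² = 1.400 × (2.169/0.67)².
n₁ = 1.400 × 10.48 = 14.7.
Round up: n₁ = 15, giving n₂ = ⌈2.5 × 15⌉ = ⌈37.5⌉ = 38.

n₁ = 15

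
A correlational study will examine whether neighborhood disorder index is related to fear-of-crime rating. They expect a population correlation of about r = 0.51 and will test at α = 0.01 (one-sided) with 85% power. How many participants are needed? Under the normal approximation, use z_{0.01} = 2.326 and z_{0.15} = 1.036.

n = 39

Fisher's z: C = ½·ln((1+r)/(1−r)) = ½·ln(3.0816) = 0.5627.
n = ((z_{α} + z_β)/C)² + 3.
(2.326 + 1.036) / 0.5627 = 3.362 / 0.5627 = 5.975.
n = 5.975² + 3 = 35.70 + 3 = 38.7.
Round up.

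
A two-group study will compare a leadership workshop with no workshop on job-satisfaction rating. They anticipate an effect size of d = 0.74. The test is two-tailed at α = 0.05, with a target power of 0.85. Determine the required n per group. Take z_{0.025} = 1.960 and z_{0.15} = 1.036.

For two independent groups with equal n: n = 2·((z_{α/2} + z_β) / d)².
z_{α/2} + z_β = 1.960 + 1.036 = 2.996.
n = 2 × (2.996 / 0.74)² = 2 × 4.049² = 2 × 16.39 = 32.8.
Round up to the next whole participant.

n = 33 per group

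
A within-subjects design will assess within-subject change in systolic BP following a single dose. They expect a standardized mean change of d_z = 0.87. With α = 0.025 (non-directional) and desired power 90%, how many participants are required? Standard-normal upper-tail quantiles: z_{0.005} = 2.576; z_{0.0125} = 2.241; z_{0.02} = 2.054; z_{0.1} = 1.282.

For a paired (one-sample on differences) test: n = ((z_{α/2} + z_β) / d)².
z_{α/2} + z_β = 2.241 + 1.282 = 3.523.
n = (3.523 / 0.87)² = 4.049² = 16.40.
Round up.

n = 17 pairs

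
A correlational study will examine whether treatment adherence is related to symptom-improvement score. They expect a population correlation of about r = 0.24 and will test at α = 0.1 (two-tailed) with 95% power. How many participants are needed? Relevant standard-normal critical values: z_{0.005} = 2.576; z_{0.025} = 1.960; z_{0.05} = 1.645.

n = 184

Fisher's z: C = ½·ln((1+r)/(1−r)) = ½·ln(1.6316) = 0.2448.
n = ((z_{α/2} + z_β)/C)² + 3.
(1.645 + 1.645) / 0.2448 = 3.290 / 0.2448 = 13.440.
n = 13.440² + 3 = 180.62 + 3 = 183.6.
Round up.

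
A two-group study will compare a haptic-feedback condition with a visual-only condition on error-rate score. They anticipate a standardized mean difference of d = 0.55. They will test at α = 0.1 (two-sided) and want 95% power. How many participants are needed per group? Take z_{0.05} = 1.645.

For two independent groups with equal n: n = 2·((z_{α/2} + z_β) / d)².
z_{α/2} + z_β = 1.645 + 1.645 = 3.290.
n = 2 × (3.290 / 0.55)² = 2 × 5.982² = 2 × 35.78 = 71.6.
Round up to the next whole participant.

n = 72 per group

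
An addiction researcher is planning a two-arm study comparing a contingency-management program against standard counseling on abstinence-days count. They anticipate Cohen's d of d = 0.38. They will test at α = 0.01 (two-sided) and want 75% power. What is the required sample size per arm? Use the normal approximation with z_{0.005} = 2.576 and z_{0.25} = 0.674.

n = 147 per group

For two independent groups with equal n: n = 2·((z_{α/2} + z_β) / d)².
z_{α/2} + z_β = 2.576 + 0.674 = 3.250.
n = 2 × (3.250 / 0.38)² = 2 × 8.553² = 2 × 73.15 = 146.3.
Round up to the next whole participant.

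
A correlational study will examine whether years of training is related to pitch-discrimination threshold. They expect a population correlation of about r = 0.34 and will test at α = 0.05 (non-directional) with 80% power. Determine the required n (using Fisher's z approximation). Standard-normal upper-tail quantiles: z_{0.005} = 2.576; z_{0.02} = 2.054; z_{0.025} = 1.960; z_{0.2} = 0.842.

n = 66

Fisher's z: C = ½·ln((1+r)/(1−r)) = ½·ln(2.0303) = 0.3541.
n = ((z_{α/2} + z_β)/C)² + 3.
(1.960 + 0.842) / 0.3541 = 2.802 / 0.3541 = 7.913.
n = 7.913² + 3 = 62.62 + 3 = 65.6.
Round up.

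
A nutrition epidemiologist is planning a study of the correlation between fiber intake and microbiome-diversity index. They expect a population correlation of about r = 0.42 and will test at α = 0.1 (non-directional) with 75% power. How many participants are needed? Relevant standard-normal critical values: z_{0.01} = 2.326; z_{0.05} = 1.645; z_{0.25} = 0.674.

n = 30

Fisher's z: C = ½·ln((1+r)/(1−r)) = ½·ln(2.4483) = 0.4477.
n = ((z_{α/2} + z_β)/C)² + 3.
(1.645 + 0.674) / 0.4477 = 2.319 / 0.4477 = 5.180.
n = 5.180² + 3 = 26.83 + 3 = 29.8.
Round up.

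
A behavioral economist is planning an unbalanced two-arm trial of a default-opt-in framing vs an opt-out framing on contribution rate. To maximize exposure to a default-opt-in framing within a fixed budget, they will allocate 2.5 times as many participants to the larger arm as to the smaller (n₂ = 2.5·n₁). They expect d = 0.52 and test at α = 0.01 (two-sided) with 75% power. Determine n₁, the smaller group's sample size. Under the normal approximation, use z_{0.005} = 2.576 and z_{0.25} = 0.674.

n₁ = 55

With allocation ratio k = n₂/n₁ = 2.5, Var(x̄₁−x̄₂) = σ²(1/n₁ + 1/(k·n₁)) = σ²·(k+1)/(k·n₁).
So n₁ = (1 + 1/k)·((z_{α/2} + z_β)/d)² = 1.400 × (3.250/0.52)².
n₁ = 1.400 × 39.06 = 54.7.
Round up: n₁ = 55, giving n₂ = ⌈2.5 × 55⌉ = ⌈137.5⌉ = 138.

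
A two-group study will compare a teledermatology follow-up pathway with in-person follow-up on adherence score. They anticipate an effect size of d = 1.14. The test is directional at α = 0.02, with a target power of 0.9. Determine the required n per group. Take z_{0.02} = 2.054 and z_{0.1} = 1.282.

n = 18 per group

For two independent groups with equal n: n = 2·((z_{α} + z_β) / d)².
z_{α} + z_β = 2.054 + 1.282 = 3.336.
n = 2 × (3.336 / 1.14)² = 2 × 2.926² = 2 × 8.56 = 17.1.
Round up to the next whole participant.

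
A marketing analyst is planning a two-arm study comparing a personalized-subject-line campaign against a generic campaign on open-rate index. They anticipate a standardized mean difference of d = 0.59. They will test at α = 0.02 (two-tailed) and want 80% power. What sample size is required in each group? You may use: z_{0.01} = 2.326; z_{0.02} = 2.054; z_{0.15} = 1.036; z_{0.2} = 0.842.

For two independent groups with equal n: n = 2·((z_{α/2} + z_β) / d)².
z_{α/2} + z_β = 2.326 + 0.842 = 3.168.
n = 2 × (3.168 / 0.59)² = 2 × 5.369² = 2 × 28.83 = 57.7.
Round up to the next whole participant.

n = 58 per group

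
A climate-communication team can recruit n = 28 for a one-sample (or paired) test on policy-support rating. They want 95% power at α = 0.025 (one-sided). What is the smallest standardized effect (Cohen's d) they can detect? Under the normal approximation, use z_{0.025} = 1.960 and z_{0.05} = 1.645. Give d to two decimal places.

For a single sample (or paired design) of n = 28: d_min = (z_{α} + z_β)/√n.
z-sum = 1.960 + 1.645 = 3.605.
d_min = 3.605 / √28 = 3.605 / 5.292 = 0.681.

d_min ≈ 0.68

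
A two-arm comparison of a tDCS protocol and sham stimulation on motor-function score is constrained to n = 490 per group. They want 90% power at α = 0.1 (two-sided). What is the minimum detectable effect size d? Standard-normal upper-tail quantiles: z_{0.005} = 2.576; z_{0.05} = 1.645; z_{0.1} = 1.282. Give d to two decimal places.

d_min ≈ 0.19

For two independent groups of n = 490 each: d_min = (z_{α/2} + z_β)·√(2/n).
z-sum = 1.645 + 1.282 = 2.927.
d_min = 2.927 × √(2/490) = 2.927 × 0.0639 = 0.187.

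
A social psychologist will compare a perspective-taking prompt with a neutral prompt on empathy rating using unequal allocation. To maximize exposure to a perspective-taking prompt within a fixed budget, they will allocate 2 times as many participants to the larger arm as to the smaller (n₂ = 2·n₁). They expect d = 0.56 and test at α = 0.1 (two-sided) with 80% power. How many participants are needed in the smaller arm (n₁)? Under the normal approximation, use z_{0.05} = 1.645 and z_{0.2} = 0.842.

With allocation ratio k = n₂/n₁ = 2, Var(x̄₁−x̄₂) = σ²(1/n₁ + 1/(k·n₁)) = σ²·(k+1)/(k·n₁).
So n₁ = (1 + 1/k)·((z_{α/2} + z_β)/d)² = 1.500 × (2.487/0.56)².
n₁ = 1.500 × 19.72 = 29.6.
Round up: n₁ = 30, giving n₂ = 2 × 30 = 60.

n₁ = 30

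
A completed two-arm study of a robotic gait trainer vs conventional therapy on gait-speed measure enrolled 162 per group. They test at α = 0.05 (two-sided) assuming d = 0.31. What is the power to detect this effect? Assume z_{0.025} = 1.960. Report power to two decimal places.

For two equal groups, power = Φ(d·√(n/2) − z_{α/2}).
d·√(n/2) = 0.31 × √(162/2) = 0.31 × 9.000 = 2.790.
z_β = 2.790 − 1.960 = 0.830.
Power = Φ(0.830) = 0.797.

power ≈ 0.80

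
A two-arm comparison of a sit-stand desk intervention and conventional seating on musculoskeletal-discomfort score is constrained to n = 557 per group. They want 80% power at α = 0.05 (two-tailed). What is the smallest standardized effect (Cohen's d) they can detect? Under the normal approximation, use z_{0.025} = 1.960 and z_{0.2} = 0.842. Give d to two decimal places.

For two independent groups of n = 557 each: d_min = (z_{α/2} + z_β)·√(2/n).
z-sum = 1.960 + 0.842 = 2.802.
d_min = 2.802 × √(2/557) = 2.802 × 0.0599 = 0.168.

d_min ≈ 0.17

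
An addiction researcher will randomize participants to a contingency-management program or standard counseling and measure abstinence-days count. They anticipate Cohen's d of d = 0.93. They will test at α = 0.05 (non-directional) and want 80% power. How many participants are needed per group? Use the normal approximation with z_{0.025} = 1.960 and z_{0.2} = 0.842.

n = 19 per group

For two independent groups with equal n: n = 2·((z_{α/2} + z_β) / d)².
z_{α/2} + z_β = 1.960 + 0.842 = 2.802.
n = 2 × (2.802 / 0.93)² = 2 × 3.013² = 2 × 9.08 = 18.2.
Round up to the next whole participant.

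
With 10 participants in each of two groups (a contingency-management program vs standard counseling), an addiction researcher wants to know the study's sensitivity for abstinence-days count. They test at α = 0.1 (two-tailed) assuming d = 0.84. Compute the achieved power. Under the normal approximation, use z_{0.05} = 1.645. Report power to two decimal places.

For two equal groups, power = Φ(d·√(n/2) − z_{α/2}).
d·√(n/2) = 0.84 × √(10/2) = 0.84 × 2.236 = 1.878.
z_β = 1.878 − 1.645 = 0.233.
Power = Φ(0.233) = 0.592.

power ≈ 0.59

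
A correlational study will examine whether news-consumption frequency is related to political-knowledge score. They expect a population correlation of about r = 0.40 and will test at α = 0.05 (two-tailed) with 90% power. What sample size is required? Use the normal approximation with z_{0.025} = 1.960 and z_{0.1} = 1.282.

Fisher's z: C = ½·ln((1+r)/(1−r)) = ½·ln(2.3333) = 0.4236.
n = ((z_{α/2} + z_β)/C)² + 3.
(1.960 + 1.282) / 0.4236 = 3.242 / 0.4236 = 7.653.
n = 7.653² + 3 = 58.58 + 3 = 61.6.
Round up.

n = 62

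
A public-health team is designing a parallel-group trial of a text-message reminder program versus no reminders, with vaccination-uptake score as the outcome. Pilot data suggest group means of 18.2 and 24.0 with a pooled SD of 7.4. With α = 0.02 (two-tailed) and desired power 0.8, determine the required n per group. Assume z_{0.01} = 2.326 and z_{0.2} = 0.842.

n = 33 per group

Cohen's d = |M₁ − M₂| / SD_pooled = |18.2 − 24.0| / 7.4 = 5.8 / 7.4 = 0.784.
For two independent groups with equal n: n = 2·((z_{α/2} + z_β) / d)².
z_{α/2} + z_β = 2.326 + 0.842 = 3.168.
n = 2 × (3.168 / 0.784)² = 2 × 4.041² = 2 × 16.33 = 32.7.
Round up to the next whole participant.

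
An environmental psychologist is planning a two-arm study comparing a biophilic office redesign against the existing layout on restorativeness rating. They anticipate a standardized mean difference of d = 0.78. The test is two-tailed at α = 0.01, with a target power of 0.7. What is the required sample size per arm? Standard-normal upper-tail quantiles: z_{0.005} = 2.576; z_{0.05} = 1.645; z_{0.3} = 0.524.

n = 32 per group

For two independent groups with equal n: n = 2·((z_{α/2} + z_β) / d)².
z_{α/2} + z_β = 2.576 + 0.524 = 3.100.
n = 2 × (3.100 / 0.78)² = 2 × 3.974² = 2 × 15.80 = 31.6.
Round up to the next whole participant.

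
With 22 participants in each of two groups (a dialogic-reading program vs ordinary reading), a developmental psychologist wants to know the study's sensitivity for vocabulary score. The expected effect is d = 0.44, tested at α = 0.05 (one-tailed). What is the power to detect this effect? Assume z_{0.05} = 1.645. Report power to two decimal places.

power ≈ 0.43

For two equal groups, power = Φ(d·√(n/2) − z_{α}).
d·√(n/2) = 0.44 × √(22/2) = 0.44 × 3.317 = 1.459.
z_β = 1.459 − 1.645 = -0.186.
Power = Φ(-0.186) = 0.426.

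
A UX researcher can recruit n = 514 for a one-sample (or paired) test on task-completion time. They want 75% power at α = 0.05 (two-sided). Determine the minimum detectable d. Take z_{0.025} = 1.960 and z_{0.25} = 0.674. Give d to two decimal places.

d_min ≈ 0.12

For a single sample (or paired design) of n = 514: d_min = (z_{α/2} + z_β)/√n.
z-sum = 1.960 + 0.674 = 2.634.
d_min = 2.634 / √514 = 2.634 / 22.672 = 0.116.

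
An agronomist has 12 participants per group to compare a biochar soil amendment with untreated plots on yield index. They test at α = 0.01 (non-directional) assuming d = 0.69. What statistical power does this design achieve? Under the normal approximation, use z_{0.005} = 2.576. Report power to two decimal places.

power ≈ 0.19

For two equal groups, power = Φ(d·√(n/2) − z_{α/2}).
d·√(n/2) = 0.69 × √(12/2) = 0.69 × 2.449 = 1.690.
z_β = 1.690 − 2.576 = -0.886.
Power = Φ(-0.886) = 0.188.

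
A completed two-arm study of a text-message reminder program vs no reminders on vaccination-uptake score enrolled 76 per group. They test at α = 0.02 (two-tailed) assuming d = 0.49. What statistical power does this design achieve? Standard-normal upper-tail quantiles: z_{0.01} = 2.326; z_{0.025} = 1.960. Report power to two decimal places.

power ≈ 0.76

For two equal groups, power = Φ(d·√(n/2) − z_{α/2}).
d·√(n/2) = 0.49 × √(76/2) = 0.49 × 6.164 = 3.021.
z_β = 3.021 − 2.326 = 0.695.
Power = Φ(0.695) = 0.756.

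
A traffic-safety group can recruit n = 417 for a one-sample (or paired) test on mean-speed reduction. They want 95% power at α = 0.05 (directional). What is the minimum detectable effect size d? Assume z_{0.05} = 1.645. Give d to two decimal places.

For a single sample (or paired design) of n = 417: d_min = (z_{α} + z_β)/√n.
z-sum = 1.645 + 1.645 = 3.290.
d_min = 3.290 / √417 = 3.290 / 20.421 = 0.161.

d_min ≈ 0.16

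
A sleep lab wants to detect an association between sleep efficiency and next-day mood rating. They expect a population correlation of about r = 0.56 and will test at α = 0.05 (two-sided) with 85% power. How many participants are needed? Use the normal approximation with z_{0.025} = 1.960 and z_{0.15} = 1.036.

Fisher's z: C = ½·ln((1+r)/(1−r)) = ½·ln(3.5455) = 0.6328.
n = ((z_{α/2} + z_β)/C)² + 3.
(1.960 + 1.036) / 0.6328 = 2.996 / 0.6328 = 4.735.
n = 4.735² + 3 = 22.42 + 3 = 25.4.
Round up.

n = 26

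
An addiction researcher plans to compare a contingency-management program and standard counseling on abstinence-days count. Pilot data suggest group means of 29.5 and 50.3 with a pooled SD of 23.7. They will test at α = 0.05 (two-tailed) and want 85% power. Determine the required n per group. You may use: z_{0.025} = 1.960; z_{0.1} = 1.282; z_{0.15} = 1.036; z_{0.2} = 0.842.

Cohen's d = |M₁ − M₂| / SD_pooled = |29.5 − 50.3| / 23.7 = 20.8 / 23.7 = 0.878.
For two independent groups with equal n: n = 2·((z_{α/2} + z_β) / d)².
z_{α/2} + z_β = 1.960 + 1.036 = 2.996.
n = 2 × (2.996 / 0.878)² = 2 × 3.412² = 2 × 11.64 = 23.3.
Round up to the next whole participant.

n = 24 per group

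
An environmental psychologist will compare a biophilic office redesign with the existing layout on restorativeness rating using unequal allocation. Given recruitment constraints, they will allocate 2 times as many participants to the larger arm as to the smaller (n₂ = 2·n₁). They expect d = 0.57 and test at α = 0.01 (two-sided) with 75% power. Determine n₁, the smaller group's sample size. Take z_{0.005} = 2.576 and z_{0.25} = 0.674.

n₁ = 49

With allocation ratio k = n₂/n₁ = 2, Var(x̄₁−x̄₂) = σ²(1/n₁ + 1/(k·n₁)) = σ²·(k+1)/(k·n₁).
So n₁ = (1 + 1/k)·((z_{α/2} + z_β)/d)² = 1.500 × (3.250/0.57)².
n₁ = 1.500 × 32.51 = 48.8.
Round up: n₁ = 49, giving n₂ = 2 × 49 = 98.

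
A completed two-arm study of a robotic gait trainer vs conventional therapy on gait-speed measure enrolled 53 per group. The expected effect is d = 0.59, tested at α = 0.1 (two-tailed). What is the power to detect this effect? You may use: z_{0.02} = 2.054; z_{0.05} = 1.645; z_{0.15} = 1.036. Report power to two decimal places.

power ≈ 0.92

For two equal groups, power = Φ(d·√(n/2) − z_{α/2}).
d·√(n/2) = 0.59 × √(53/2) = 0.59 × 5.148 = 3.037.
z_β = 3.037 − 1.645 = 1.392.
Power = Φ(1.392) = 0.918.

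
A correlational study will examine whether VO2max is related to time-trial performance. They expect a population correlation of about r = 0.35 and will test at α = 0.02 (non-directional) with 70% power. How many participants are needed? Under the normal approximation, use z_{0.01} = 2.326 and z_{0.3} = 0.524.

n = 64

Fisher's z: C = ½·ln((1+r)/(1−r)) = ½·ln(2.0769) = 0.3654.
n = ((z_{α/2} + z_β)/C)² + 3.
(2.326 + 0.524) / 0.3654 = 2.850 / 0.3654 = 7.800.
n = 7.800² + 3 = 60.83 + 3 = 63.8.
Round up.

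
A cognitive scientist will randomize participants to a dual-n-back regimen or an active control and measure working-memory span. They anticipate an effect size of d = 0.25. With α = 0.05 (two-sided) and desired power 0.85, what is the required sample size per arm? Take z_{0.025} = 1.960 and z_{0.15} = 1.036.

n = 288 per group

For two independent groups with equal n: n = 2·((z_{α/2} + z_β) / d)².
z_{α/2} + z_β = 1.960 + 1.036 = 2.996.
n = 2 × (2.996 / 0.25)² = 2 × 11.984² = 2 × 143.62 = 287.2.
Round up to the next whole participant.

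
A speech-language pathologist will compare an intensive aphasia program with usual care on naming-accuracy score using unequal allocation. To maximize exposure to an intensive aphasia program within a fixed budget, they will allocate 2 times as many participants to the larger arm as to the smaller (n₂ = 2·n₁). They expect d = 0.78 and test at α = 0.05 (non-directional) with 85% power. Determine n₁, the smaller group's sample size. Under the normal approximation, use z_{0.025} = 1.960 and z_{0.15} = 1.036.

n₁ = 23

With allocation ratio k = n₂/n₁ = 2, Var(x̄₁−x̄₂) = σ²(1/n₁ + 1/(k·n₁)) = σ²·(k+1)/(k·n₁).
So n₁ = (1 + 1/k)·((z_{α/2} + z_β)/d)² = 1.500 × (2.996/0.78)².
n₁ = 1.500 × 14.75 = 22.1.
Round up: n₁ = 23, giving n₂ = 2 × 23 = 46.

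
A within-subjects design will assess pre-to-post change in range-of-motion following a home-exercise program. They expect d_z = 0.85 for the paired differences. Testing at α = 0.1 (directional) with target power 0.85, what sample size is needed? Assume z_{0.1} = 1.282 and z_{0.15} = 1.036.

For a paired (one-sample on differences) test: n = ((z_{α} + z_β) / d)².
z_{α} + z_β = 1.282 + 1.036 = 2.318.
n = (2.318 / 0.85)² = 2.727² = 7.44.
Round up.

n = 8 pairs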